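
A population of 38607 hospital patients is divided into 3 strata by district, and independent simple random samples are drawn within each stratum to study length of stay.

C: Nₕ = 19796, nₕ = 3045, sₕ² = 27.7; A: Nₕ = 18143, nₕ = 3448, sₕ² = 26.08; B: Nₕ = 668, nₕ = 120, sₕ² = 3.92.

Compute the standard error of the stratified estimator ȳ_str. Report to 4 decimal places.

Var(ȳ_str) = Σₕ Wₕ²(1 − fₕ)sₕ²/nₕ with Wₕ = Nₕ/N, N = 38607.
C: Wₕ = 0.51275675; term = 0.51275675²·(1 − 0.15381895)·27.7/3045 = 0.002023851.
A: Wₕ = 0.46994068; term = 0.46994068²·(1 − 0.19004575)·26.08/3448 = 0.0013529661.
B: Wₕ = 0.01730256; term = 0.01730256²·(1 − 0.17964072)·3.92/120 = 8.0228696 × 10^-6.
Sum = 0.00338484.
SE = √(0.00338484) = 0.0582.

0.0582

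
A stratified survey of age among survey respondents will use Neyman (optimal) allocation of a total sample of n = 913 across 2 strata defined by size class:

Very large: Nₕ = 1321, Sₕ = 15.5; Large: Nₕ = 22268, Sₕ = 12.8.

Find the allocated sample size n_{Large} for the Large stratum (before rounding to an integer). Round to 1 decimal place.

851.8

Neyman allocation: nₕ = n·NₕSₕ / Σⱼ NⱼSⱼ.
Σ NⱼSⱼ = 1321·15.5 + 22268·12.8 = 305505.9.
n_{Large} = 913·22268·12.8 / 305505.9 = 851.8.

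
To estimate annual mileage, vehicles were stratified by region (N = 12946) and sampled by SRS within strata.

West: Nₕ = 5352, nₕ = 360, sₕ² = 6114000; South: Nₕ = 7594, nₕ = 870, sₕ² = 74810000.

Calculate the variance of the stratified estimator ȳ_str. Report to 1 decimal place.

28905.3

Var(ȳ_str) = Σₕ Wₕ²(1 − fₕ)sₕ²/nₕ with Wₕ = Nₕ/N, N = 12946.
West: Wₕ = 0.41340955; term = 0.41340955²·(1 − 0.06726457)·6114000/360 = 2707.3376.
South: Wₕ = 0.58659045; term = 0.58659045²·(1 − 0.11456413)·74810000/870 = 26197.961.
Sum = 28905.299.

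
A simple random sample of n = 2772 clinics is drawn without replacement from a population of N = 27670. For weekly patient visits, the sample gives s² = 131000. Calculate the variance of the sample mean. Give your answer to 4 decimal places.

Under SRS without replacement, Var(ȳ) = (1 − f)·s²/n with f = n/N = 2772/27670 = 0.10018070.
Var(ȳ) = (1 − 0.10018070)·131000/2772 = 0.89981930·47.258297 = 42.523928.

42.5239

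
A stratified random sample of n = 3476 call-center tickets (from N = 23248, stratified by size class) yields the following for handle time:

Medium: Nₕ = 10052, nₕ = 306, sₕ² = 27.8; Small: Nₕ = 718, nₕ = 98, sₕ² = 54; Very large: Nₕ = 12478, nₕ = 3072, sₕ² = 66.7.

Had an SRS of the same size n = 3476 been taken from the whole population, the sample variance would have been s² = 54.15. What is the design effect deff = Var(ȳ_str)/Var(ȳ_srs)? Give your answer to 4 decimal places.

1.6331

Var(ȳ_str) = Σ Wₕ²(1−fₕ)sₕ²/nₕ with Wₕ = Nₕ/23248:
  Medium: (10052/23248)²·(1−306/10052)·27.8/306 = 0.016467629
  Small: (718/23248)²·(1−98/718)·54/98 = 4.538503 × 10^-4
  Very large: (12478/23248)²·(1−3072/12478)·66.7/3072 = 0.0047150183
  → Var(ȳ_str) = 0.021636498.
Var(ȳ_srs) = (1 − 3476/23248)·54.15/3476 = 0.013249018.
deff = 0.021636498 / 0.013249018 = 1.6331.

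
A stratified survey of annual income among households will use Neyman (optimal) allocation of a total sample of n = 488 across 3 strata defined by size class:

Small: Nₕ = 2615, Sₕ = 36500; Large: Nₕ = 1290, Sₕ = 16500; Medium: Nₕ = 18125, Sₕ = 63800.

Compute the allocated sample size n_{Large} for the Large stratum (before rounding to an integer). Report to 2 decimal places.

8.16

Neyman allocation: nₕ = n·NₕSₕ / Σⱼ NⱼSⱼ.
Σ NⱼSⱼ = 2615·36500 + 1290·16500 + 18125·63800 = 1.2731075 × 10^9.
n_{Large} = 488·1290·16500 / (1.2731075 × 10^9) = 8.16.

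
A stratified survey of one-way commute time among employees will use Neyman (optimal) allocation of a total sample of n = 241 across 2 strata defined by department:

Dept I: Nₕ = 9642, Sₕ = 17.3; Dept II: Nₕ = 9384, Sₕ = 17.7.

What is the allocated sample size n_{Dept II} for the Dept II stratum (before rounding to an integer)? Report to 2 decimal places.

Neyman allocation: nₕ = n·NₕSₕ / Σⱼ NⱼSⱼ.
Σ NⱼSⱼ = 9642·17.3 + 9384·17.7 = 332903.4.
n_{Dept II} = 241·9384·17.7 / 332903.4 = 120.24.

120.24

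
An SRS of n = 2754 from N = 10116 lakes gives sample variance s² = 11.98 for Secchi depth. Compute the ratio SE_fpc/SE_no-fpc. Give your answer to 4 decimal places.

0.8531

f = n/N = 2754/10116 = 0.27224199.
SE_no-fpc = √(s²/n) = 0.065954805; SE_fpc = √((1−f)s²/n) = 0.056265209.
Ratio = √(1−f) = 0.85308734.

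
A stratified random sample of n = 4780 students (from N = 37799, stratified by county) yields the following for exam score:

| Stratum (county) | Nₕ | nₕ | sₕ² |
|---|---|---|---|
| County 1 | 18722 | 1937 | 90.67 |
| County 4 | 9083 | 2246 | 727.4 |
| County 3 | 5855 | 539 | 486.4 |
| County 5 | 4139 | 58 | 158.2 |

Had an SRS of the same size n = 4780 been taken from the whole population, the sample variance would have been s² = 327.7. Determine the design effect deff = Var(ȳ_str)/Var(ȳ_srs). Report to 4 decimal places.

1.2737

Var(ȳ_str) = Σ Wₕ²(1−fₕ)sₕ²/nₕ with Wₕ = Nₕ/37799:
  County 1: (18722/37799)²·(1−1937/18722)·90.67/1937 = 0.010295489
  County 4: (9083/37799)²·(1−2246/9083)·727.4/2246 = 0.014076602
  County 3: (5855/37799)²·(1−539/5855)·486.4/539 = 0.019658757
  County 5: (4139/37799)²·(1−58/4139)·158.2/58 = 0.0322463
  → Var(ȳ_str) = 0.076277148.
Var(ȳ_srs) = (1 − 4780/37799)·327.7/4780 = 0.059886944.
deff = 0.076277148 / 0.059886944 = 1.2737.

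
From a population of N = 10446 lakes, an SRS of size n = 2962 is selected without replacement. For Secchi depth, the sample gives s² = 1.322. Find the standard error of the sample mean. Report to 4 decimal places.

0.0179

Under SRS without replacement, Var(ȳ) = (1 − f)·s²/n with f = n/N = 2962/10446 = 0.28355351.
Var(ȳ) = (1 − 0.28355351)·1.322/2962 = 0.71644649·4.4632005 × 10^-4 = 3.1976443 × 10^-4.
SE(ȳ) = √(3.1976443 × 10^-4) = 0.0179.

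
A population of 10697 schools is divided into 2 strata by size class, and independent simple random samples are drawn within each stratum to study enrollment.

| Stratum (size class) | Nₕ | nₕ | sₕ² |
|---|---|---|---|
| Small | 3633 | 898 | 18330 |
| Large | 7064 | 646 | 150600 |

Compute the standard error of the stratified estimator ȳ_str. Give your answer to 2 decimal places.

9.70

Var(ȳ_str) = Σₕ Wₕ²(1 − fₕ)sₕ²/nₕ with Wₕ = Nₕ/N, N = 10697.
Small: Wₕ = 0.33962793; term = 0.33962793²·(1 − 0.24717864)·18330/898 = 1.7724944.
Large: Wₕ = 0.66037207; term = 0.66037207²·(1 − 0.09144960)·150600/646 = 92.367431.
Sum = 94.139925.
SE = √(94.139925) = 9.70.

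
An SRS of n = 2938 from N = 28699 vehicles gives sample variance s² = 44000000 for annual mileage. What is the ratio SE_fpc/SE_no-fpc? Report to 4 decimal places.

0.9474

f = n/N = 2938/28699 = 0.10237290.
SE_no-fpc = √(s²/n) = 122.37718; SE_fpc = √((1−f)s²/n) = 115.94404.
Ratio = √(1−f) = 0.94743184.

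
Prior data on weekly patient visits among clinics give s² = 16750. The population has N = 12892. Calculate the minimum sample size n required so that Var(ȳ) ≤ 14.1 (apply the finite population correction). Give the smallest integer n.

Without fpc, n₀ = s²/D = 16750/14.1 = 1187.9433.
With fpc, (1 − n/N)·s²/n ≤ D requires n ≥ n₀/(1 + n₀/N) = 1187.9433/(1 + 1187.9433/12892) = 1087.7150.
Rounding up, n = 1088.

1088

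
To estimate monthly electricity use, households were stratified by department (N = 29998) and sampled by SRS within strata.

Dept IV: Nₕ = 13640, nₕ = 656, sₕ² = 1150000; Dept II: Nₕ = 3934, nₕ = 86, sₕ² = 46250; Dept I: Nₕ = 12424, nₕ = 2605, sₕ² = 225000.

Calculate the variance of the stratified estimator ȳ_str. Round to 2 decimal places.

365.77

Var(ȳ_str) = Σₕ Wₕ²(1 − fₕ)sₕ²/nₕ with Wₕ = Nₕ/N, N = 29998.
Dept IV: Wₕ = 0.45469698; term = 0.45469698²·(1 − 0.04809384)·1150000/656 = 345.01047.
Dept II: Wₕ = 0.13114208; term = 0.13114208²·(1 − 0.02186070)·46250/86 = 9.0468649.
Dept I: Wₕ = 0.41416094; term = 0.41416094²·(1 − 0.20967482)·225000/2605 = 11.708975.
Sum = 365.76631.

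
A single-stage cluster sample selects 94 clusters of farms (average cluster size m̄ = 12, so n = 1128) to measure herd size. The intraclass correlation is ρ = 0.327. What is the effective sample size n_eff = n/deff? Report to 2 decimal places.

deff = 1 + (12 − 1)·0.327 = 1 + 3.597 = 4.597.
n_eff = 1128 / 4.597 = 245.38.

245.38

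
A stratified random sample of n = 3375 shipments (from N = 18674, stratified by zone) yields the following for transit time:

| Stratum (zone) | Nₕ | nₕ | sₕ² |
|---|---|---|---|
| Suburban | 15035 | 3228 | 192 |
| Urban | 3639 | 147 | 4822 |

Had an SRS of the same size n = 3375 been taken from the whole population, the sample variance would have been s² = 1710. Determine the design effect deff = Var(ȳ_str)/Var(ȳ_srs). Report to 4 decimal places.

2.9526

Var(ȳ_str) = Σ Wₕ²(1−fₕ)sₕ²/nₕ with Wₕ = Nₕ/18674:
  Suburban: (15035/18674)²·(1−3228/15035)·192/3228 = 0.030278614
  Urban: (3639/18674)²·(1−147/3639)·4822/147 = 1.19534
  → Var(ȳ_str) = 1.2256186.
Var(ȳ_srs) = (1 − 3375/18674)·1710/3375 = 0.4150955.
deff = 1.2256186 / 0.4150955 = 2.9526.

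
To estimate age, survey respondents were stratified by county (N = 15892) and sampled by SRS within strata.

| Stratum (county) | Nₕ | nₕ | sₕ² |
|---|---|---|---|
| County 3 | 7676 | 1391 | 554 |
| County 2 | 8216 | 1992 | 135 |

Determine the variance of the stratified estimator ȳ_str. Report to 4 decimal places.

Var(ȳ_str) = Σₕ Wₕ²(1 − fₕ)sₕ²/nₕ with Wₕ = Nₕ/N, N = 15892.
County 3: Wₕ = 0.48301032; term = 0.48301032²·(1 − 0.18121417)·554/1391 = 0.076079171.
County 2: Wₕ = 0.51698968; term = 0.51698968²·(1 − 0.24245375)·135/1992 = 0.013721998.
Sum = 0.089801169.

0.0898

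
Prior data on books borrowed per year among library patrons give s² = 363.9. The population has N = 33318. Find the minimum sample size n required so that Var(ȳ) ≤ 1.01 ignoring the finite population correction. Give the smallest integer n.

Without fpc, n₀ = s²/D = 363.9/1.01 = 360.2970.
Rounding up, n = 361.

361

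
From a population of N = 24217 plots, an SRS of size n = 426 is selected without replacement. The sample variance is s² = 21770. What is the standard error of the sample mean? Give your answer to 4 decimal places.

7.0855

Under SRS without replacement, Var(ȳ) = (1 − f)·s²/n with f = n/N = 426/24217 = 0.01759095.
Var(ȳ) = (1 − 0.01759095)·21770/426 = 0.98240905·51.103286 = 50.204331.
SE(ȳ) = √(50.204331) = 7.0855.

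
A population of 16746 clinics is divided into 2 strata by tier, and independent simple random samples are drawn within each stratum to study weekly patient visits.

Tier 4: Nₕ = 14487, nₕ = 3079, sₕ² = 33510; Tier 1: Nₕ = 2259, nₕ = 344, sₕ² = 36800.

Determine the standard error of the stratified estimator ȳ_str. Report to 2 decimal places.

Var(ȳ_str) = Σₕ Wₕ²(1 − fₕ)sₕ²/nₕ with Wₕ = Nₕ/N, N = 16746.
Tier 4: Wₕ = 0.86510211; term = 0.86510211²·(1 − 0.21253538)·33510/3079 = 6.4140234.
Tier 1: Wₕ = 0.13489789; term = 0.13489789²·(1 − 0.15227977)·36800/344 = 1.6502594.
Sum = 8.0642828.
SE = √(8.0642828) = 2.84.

2.84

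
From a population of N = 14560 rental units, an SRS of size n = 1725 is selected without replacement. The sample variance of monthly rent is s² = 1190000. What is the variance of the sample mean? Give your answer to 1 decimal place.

608.1

Under SRS without replacement, Var(ȳ) = (1 − f)·s²/n with f = n/N = 1725/14560 = 0.11847527.
Var(ȳ) = (1 − 0.11847527)·1190000/1725 = 0.88152473·689.85507 = 608.1243.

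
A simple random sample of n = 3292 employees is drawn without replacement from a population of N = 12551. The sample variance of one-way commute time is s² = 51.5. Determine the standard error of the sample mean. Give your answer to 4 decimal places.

0.1074

Under SRS without replacement, Var(ȳ) = (1 − f)·s²/n with f = n/N = 3292/12551 = 0.26228986.
Var(ȳ) = (1 − 0.26228986)·51.5/3292 = 0.73771014·0.015643985 = 0.011540727.
SE(ȳ) = √(0.011540727) = 0.1074.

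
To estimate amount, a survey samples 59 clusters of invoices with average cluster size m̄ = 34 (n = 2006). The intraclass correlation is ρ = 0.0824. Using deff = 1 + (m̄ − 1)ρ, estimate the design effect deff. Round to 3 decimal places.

3.719

deff = 1 + (34 − 1)·0.0824 = 1 + 2.7192 = 3.7192.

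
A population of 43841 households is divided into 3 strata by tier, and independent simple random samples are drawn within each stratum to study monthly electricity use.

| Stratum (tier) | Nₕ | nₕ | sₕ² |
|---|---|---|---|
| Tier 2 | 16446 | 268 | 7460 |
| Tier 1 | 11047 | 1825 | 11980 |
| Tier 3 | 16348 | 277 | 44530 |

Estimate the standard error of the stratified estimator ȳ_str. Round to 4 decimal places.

Var(ȳ_str) = Σₕ Wₕ²(1 − fₕ)sₕ²/nₕ with Wₕ = Nₕ/N, N = 43841.
Tier 2: Wₕ = 0.37512830; term = 0.37512830²·(1 − 0.01629576)·7460/268 = 3.8532594.
Tier 1: Wₕ = 0.25197874; term = 0.25197874²·(1 − 0.16520322)·11980/1825 = 0.34793852.
Tier 3: Wₕ = 0.37289295; term = 0.37289295²·(1 − 0.01694397)·44530/277 = 21.974528.
Sum = 26.175726.
SE = √(26.175726) = 5.1162.

5.1162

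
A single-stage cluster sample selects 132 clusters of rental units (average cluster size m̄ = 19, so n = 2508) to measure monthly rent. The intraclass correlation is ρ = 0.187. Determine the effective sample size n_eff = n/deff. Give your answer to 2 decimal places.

574.44

deff = 1 + (19 − 1)·0.187 = 1 + 3.366 = 4.366.
n_eff = 2508 / 4.366 = 574.44.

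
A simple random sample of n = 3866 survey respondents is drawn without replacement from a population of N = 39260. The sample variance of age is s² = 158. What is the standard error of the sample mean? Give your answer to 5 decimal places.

Under SRS without replacement, Var(ȳ) = (1 − f)·s²/n with f = n/N = 3866/39260 = 0.09847173.
Var(ȳ) = (1 − 0.09847173)·158/3866 = 0.90152827·0.040869115 = 0.036844663.
SE(ȳ) = √(0.036844663) = 0.19195.

0.19195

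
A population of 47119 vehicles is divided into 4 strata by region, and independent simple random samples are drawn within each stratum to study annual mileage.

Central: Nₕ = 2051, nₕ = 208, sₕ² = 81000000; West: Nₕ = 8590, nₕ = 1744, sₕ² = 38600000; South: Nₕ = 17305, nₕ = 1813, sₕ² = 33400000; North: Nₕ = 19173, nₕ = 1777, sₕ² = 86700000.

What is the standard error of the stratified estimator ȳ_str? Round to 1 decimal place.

Var(ȳ_str) = Σₕ Wₕ²(1 − fₕ)sₕ²/nₕ with Wₕ = Nₕ/N, N = 47119.
Central: Wₕ = 0.04352809; term = 0.04352809²·(1 − 0.10141394)·81000000/208 = 663.01072.
West: Wₕ = 0.18230438; term = 0.18230438²·(1 − 0.20302678)·38600000/1744 = 586.24446.
South: Wₕ = 0.36726161; term = 0.36726161²·(1 − 0.10476741)·33400000/1813 = 2224.5165.
North: Wₕ = 0.40690592; term = 0.40690592²·(1 − 0.09268242)·86700000/1777 = 7329.5787.
Sum = 10803.35.
SE = √(10803.35) = 103.9.

103.9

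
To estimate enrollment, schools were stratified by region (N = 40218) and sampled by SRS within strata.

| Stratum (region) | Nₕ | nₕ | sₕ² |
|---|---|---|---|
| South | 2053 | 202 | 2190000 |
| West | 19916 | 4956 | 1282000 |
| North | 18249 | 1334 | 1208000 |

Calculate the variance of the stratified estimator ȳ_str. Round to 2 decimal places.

Var(ȳ_str) = Σₕ Wₕ²(1 − fₕ)sₕ²/nₕ with Wₕ = Nₕ/N, N = 40218.
South: Wₕ = 0.05104679; term = 0.05104679²·(1 − 0.09839260)·2190000/202 = 25.471069.
West: Wₕ = 0.49520115; term = 0.49520115²·(1 − 0.24884515)·1282000/4956 = 47.648529.
North: Wₕ = 0.45375205; term = 0.45375205²·(1 − 0.07309990)·1208000/1334 = 172.81492.
Sum = 245.93452.

245.93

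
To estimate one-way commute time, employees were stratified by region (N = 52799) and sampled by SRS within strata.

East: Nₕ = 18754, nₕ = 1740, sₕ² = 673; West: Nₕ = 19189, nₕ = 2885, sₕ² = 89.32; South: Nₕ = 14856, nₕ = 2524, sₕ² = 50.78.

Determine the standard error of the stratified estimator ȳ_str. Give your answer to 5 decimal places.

0.22151

Var(ȳ_str) = Σₕ Wₕ²(1 − fₕ)sₕ²/nₕ with Wₕ = Nₕ/N, N = 52799.
East: Wₕ = 0.35519612; term = 0.35519612²·(1 − 0.09278021)·673/1740 = 0.044270534.
West: Wₕ = 0.36343491; term = 0.36343491²·(1 − 0.15034655)·89.32/2885 = 0.0034745456.
South: Wₕ = 0.28136897; term = 0.28136897²·(1 − 0.16989768)·50.78/2524 = 0.0013221702.
Sum = 0.04906725.
SE = √(0.04906725) = 0.22151.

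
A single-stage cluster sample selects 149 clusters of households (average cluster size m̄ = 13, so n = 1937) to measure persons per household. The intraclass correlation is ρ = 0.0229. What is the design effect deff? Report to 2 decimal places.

deff = 1 + (13 − 1)·0.0229 = 1 + 0.2748 = 1.2748.

1.27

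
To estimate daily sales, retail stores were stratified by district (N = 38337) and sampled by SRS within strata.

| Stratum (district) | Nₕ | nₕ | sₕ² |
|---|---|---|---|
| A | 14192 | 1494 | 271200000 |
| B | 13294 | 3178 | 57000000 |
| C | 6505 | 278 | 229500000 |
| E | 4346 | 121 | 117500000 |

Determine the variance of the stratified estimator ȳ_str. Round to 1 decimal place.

Var(ȳ_str) = Σₕ Wₕ²(1 − fₕ)sₕ²/nₕ with Wₕ = Nₕ/N, N = 38337.
A: Wₕ = 0.37019068; term = 0.37019068²·(1 − 0.10527057)·271200000/1494 = 22257.776.
B: Wₕ = 0.34676683; term = 0.34676683²·(1 − 0.23905521)·57000000/3178 = 1641.1535.
C: Wₕ = 0.16967942; term = 0.16967942²·(1 − 0.04273636)·229500000/278 = 22752.431.
E: Wₕ = 0.11336307; term = 0.11336307²·(1 − 0.02784169)·117500000/121 = 12132.008.
Sum = 58783.369.

58783.4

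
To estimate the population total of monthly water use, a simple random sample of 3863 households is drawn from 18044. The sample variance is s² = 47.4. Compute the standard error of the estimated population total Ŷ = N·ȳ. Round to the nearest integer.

1772

Var(Ŷ) = N²·Var(ȳ) = N²·(1 − n/N)·s²/n.
f = 3863/18044 = 0.21408779; Var(ȳ) = 0.78591221·47.4/3863 = 0.0096433443.
Var(Ŷ) = 18044² · 0.0096433443 = 3.1397373 × 10^6.
SE(Ŷ) = √(3.1397373 × 10^6) = 1772.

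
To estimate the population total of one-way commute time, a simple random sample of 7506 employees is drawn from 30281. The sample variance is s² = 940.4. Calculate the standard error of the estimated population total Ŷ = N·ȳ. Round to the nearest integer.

9295

Var(Ŷ) = N²·Var(ȳ) = N²·(1 − n/N)·s²/n.
f = 7506/30281 = 0.24787821; Var(ȳ) = 0.75212179·940.4/7506 = 0.09423066.
Var(Ŷ) = 30281² · 0.09423066 = 8.6403763 × 10^7.
SE(Ŷ) = √(8.6403763 × 10^7) = 9295.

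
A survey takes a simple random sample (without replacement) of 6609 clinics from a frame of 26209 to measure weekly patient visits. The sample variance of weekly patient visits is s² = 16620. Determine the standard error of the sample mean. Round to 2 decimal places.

Under SRS without replacement, Var(ȳ) = (1 − f)·s²/n with f = n/N = 6609/26209 = 0.25216529.
Var(ȳ) = (1 − 0.25216529)·16620/6609 = 0.74783471·2.5147526 = 1.8806193.
SE(ȳ) = √(1.8806193) = 1.37.

1.37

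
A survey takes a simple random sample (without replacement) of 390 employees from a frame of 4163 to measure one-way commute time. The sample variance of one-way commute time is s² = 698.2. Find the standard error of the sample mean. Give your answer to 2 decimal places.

1.27

Under SRS without replacement, Var(ȳ) = (1 − f)·s²/n with f = n/N = 390/4163 = 0.09368244.
Var(ȳ) = (1 − 0.09368244)·698.2/390 = 0.90631756·1.7902564 = 1.6225408.
SE(ȳ) = √(1.6225408) = 1.27.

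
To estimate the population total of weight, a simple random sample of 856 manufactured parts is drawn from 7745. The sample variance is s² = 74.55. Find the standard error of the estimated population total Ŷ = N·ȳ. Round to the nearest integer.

Var(Ŷ) = N²·Var(ȳ) = N²·(1 − n/N)·s²/n.
f = 856/7745 = 0.11052292; Var(ȳ) = 0.88947708·74.55/856 = 0.077465557.
Var(Ŷ) = 7745² · 0.077465557 = 4.6467734 × 10^6.
SE(Ŷ) = √(4.6467734 × 10^6) = 2156.

2156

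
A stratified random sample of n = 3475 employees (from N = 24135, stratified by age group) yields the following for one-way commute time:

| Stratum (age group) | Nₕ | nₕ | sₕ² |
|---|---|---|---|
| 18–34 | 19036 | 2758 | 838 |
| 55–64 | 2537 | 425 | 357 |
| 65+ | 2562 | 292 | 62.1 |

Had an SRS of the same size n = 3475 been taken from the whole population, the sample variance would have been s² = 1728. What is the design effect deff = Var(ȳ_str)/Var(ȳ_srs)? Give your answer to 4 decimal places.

0.4029

Var(ȳ_str) = Σ Wₕ²(1−fₕ)sₕ²/nₕ with Wₕ = Nₕ/24135:
  18–34: (19036/24135)²·(1−2758/19036)·838/2758 = 0.16163369
  55–64: (2537/24135)²·(1−425/2537)·357/425 = 0.0077267891
  65+: (2562/24135)²·(1−292/2562)·62.1/292 = 0.002123338
  → Var(ȳ_str) = 0.17148382.
Var(ȳ_srs) = (1 − 3475/24135)·1728/3475 = 0.42566892.
deff = 0.17148382 / 0.42566892 = 0.4029.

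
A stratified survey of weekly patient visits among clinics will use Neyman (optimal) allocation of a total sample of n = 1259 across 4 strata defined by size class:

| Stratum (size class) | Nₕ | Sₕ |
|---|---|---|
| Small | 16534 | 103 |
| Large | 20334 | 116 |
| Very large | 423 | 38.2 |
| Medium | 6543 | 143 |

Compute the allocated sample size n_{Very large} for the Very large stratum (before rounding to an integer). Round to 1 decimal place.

Neyman allocation: nₕ = n·NₕSₕ / Σⱼ NⱼSⱼ.
Σ NⱼSⱼ = 16534·103 + 20334·116 + 423·38.2 + 6543·143 = 5.0135536 × 10^6.
n_{Very large} = 1259·423·38.2 / (5.0135536 × 10^6) = 4.1.

4.1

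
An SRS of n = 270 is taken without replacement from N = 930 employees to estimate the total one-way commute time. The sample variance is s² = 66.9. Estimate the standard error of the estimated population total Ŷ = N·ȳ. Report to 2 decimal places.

389.98

Var(Ŷ) = N²·Var(ȳ) = N²·(1 − n/N)·s²/n.
f = 270/930 = 0.29032258; Var(ȳ) = 0.70967742·66.9/270 = 0.17584229.
Var(Ŷ) = 930² · 0.17584229 = 152086.
SE(Ŷ) = √(152086) = 389.98.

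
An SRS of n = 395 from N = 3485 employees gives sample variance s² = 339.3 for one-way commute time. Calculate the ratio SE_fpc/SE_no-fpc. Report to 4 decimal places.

f = n/N = 395/3485 = 0.11334290.
SE_no-fpc = √(s²/n) = 0.9268157; SE_fpc = √((1−f)s²/n) = 0.87271257.
Ratio = √(1−f) = 0.94162471.

0.9416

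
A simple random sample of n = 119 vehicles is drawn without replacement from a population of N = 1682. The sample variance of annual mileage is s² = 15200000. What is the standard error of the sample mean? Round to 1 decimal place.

Under SRS without replacement, Var(ȳ) = (1 − f)·s²/n with f = n/N = 119/1682 = 0.07074911.
Var(ȳ) = (1 − 0.07074911)·15200000/119 = 0.92925089·127731.09 = 118694.23.
SE(ȳ) = √(118694.23) = 344.5.

344.5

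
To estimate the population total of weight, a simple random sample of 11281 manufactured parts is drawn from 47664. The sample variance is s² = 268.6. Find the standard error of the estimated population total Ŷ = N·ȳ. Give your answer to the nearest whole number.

Var(Ŷ) = N²·Var(ȳ) = N²·(1 − n/N)·s²/n.
f = 11281/47664 = 0.23667758; Var(ȳ) = 0.76332242·268.6/11281 = 0.018174666.
Var(Ŷ) = 47664² · 0.018174666 = 4.129024 × 10^7.
SE(Ŷ) = √(4.129024 × 10^7) = 6426.

6426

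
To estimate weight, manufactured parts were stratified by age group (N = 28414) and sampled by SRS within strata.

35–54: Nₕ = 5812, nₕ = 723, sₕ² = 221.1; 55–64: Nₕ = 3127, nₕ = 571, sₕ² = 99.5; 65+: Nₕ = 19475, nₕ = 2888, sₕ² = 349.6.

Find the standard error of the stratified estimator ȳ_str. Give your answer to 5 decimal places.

Var(ȳ_str) = Σₕ Wₕ²(1 − fₕ)sₕ²/nₕ with Wₕ = Nₕ/N, N = 28414.
35–54: Wₕ = 0.20454705; term = 0.20454705²·(1 − 0.12439780)·221.1/723 = 0.011203243.
55–64: Wₕ = 0.11005138; term = 0.11005138²·(1 − 0.18260313)·99.5/571 = 0.0017250868.
65+: Wₕ = 0.68540156; term = 0.68540156²·(1 − 0.14829268)·349.6/2888 = 0.048434497.
Sum = 0.061362827.
SE = √(0.061362827) = 0.24772.

0.24772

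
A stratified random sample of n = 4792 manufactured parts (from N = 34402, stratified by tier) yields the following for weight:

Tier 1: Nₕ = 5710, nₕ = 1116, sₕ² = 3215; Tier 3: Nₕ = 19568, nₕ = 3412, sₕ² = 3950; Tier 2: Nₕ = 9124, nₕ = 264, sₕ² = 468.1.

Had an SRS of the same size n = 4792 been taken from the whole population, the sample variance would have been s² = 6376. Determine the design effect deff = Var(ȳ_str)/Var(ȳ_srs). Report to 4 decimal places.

Var(ȳ_str) = Σ Wₕ²(1−fₕ)sₕ²/nₕ with Wₕ = Nₕ/34402:
  Tier 1: (5710/34402)²·(1−1116/5710)·3215/1116 = 0.063852293
  Tier 3: (19568/34402)²·(1−3412/19568)·3950/3412 = 0.30924378
  Tier 2: (9124/34402)²·(1−264/9124)·468.1/264 = 0.12111176
  → Var(ȳ_str) = 0.49420783.
Var(ȳ_srs) = (1 − 4792/34402)·6376/4792 = 1.1452129.
deff = 0.49420783 / 1.1452129 = 0.4315.

0.4315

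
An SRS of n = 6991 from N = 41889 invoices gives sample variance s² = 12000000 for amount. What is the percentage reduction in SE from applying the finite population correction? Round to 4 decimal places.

8.7253

f = n/N = 6991/41889 = 0.16689346.
SE_no-fpc = √(s²/n) = 41.430576; SE_fpc = √((1−f)s²/n) = 37.815622.
Ratio = √(1−f) = 0.91274670. Reduction = 100·(1 − 0.91274670) = 8.7253%.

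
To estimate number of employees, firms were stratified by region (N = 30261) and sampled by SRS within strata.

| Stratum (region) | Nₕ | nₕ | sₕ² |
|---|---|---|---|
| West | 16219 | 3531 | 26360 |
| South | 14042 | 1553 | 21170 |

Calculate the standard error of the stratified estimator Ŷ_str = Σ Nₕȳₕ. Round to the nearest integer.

62665

Var(Ŷ_str) = Σₕ Nₕ²(1 − fₕ)sₕ²/nₕ.
West: 16219²·(1 − 3531/16219)·26360/3531 = 1.5362607 × 10^9.
South: 14042²·(1 − 1553/14042)·21170/1553 = 2.3905952 × 10^9.
Sum = 3.9268559 × 10^9.
SE = √(3.9268559 × 10^9) = 62665.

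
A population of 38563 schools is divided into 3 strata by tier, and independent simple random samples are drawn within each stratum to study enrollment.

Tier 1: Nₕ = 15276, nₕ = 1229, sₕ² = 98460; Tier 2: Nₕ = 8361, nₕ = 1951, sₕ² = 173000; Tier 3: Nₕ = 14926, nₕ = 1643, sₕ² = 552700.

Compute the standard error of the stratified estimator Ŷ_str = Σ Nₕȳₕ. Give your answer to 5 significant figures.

297720

Var(Ŷ_str) = Σₕ Nₕ²(1 − fₕ)sₕ²/nₕ.
Tier 1: 15276²·(1 − 1229/15276)·98460/1229 = 1.7191002 × 10^10.
Tier 2: 8361²·(1 − 1951/8361)·173000/1951 = 4.7523135 × 10^9.
Tier 3: 14926²·(1 − 1643/14926)·552700/1643 = 6.6694729 × 10^10.
Sum = 8.8638045 × 10^10.
SE = √(8.8638045 × 10^10) = 297720.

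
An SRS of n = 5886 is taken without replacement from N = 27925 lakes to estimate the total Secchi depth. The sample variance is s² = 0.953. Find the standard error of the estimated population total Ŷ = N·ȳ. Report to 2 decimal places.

315.67

Var(Ŷ) = N²·Var(ȳ) = N²·(1 − n/N)·s²/n.
f = 5886/27925 = 0.21077887; Var(ȳ) = 0.78922113·0.953/5886 = 1.2778249 × 10^-4.
Var(Ŷ) = 27925² · (1.2778249 × 10^-4) = 99645.504.
SE(Ŷ) = √(99645.504) = 315.67.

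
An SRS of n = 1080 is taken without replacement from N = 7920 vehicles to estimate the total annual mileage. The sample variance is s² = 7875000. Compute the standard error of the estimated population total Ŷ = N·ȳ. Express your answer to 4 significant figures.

Var(Ŷ) = N²·Var(ȳ) = N²·(1 − n/N)·s²/n.
f = 1080/7920 = 0.13636364; Var(ȳ) = 0.86363636·7875000/1080 = 6297.3485.
Var(Ŷ) = 7920² · 6297.3485 = 3.9501 × 10^11.
SE(Ŷ) = √(3.9501 × 10^11) = 628500.

628500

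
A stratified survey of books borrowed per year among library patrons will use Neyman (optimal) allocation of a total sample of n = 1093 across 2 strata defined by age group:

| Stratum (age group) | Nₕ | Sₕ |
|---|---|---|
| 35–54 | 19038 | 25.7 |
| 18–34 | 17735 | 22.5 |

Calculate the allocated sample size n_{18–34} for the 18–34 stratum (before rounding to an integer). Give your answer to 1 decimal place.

491.0

Neyman allocation: nₕ = n·NₕSₕ / Σⱼ NⱼSⱼ.
Σ NⱼSⱼ = 19038·25.7 + 17735·22.5 = 888314.1.
n_{18–34} = 1093·17735·22.5 / 888314.1 = 491.0.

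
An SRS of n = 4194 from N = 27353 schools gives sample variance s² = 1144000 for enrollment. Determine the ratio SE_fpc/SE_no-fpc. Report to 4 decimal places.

f = n/N = 4194/27353 = 0.15332870.
SE_no-fpc = √(s²/n) = 16.515769; SE_fpc = √((1−f)s²/n) = 15.196942.
Ratio = √(1−f) = 0.92014743.

0.9201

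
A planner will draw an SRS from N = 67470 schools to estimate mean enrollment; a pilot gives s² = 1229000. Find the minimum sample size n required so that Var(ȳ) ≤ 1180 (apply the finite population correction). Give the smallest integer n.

1026

Without fpc, n₀ = s²/D = 1229000/1180 = 1041.5254.
With fpc, (1 − n/N)·s²/n ≤ D requires n ≥ n₀/(1 + n₀/N) = 1041.5254/(1 + 1041.5254/67470) = 1025.6919.
Rounding up, n = 1026.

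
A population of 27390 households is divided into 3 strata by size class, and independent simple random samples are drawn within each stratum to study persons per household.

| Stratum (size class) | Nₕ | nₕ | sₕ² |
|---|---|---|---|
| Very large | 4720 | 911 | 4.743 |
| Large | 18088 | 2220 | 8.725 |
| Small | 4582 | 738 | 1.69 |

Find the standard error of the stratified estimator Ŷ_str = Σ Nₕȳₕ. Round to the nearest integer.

Var(Ŷ_str) = Σₕ Nₕ²(1 − fₕ)sₕ²/nₕ.
Very large: 4720²·(1 − 911/4720)·4.743/911 = 93602.558.
Large: 18088²·(1 − 2220/18088)·8.725/2220 = 1.1280418 × 10^6.
Small: 4582²·(1 − 738/4582)·1.69/738 = 40333.769.
Sum = 1.2619781 × 10^6.
SE = √(1.2619781 × 10^6) = 1123.

1123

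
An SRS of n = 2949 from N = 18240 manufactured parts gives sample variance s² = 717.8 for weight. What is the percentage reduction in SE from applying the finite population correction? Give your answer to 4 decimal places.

8.4401

f = n/N = 2949/18240 = 0.16167763.
SE_no-fpc = √(s²/n) = 0.49336046; SE_fpc = √((1−f)s²/n) = 0.45172057.
Ratio = √(1−f) = 0.91559946. Reduction = 100·(1 − 0.91559946) = 8.4401%.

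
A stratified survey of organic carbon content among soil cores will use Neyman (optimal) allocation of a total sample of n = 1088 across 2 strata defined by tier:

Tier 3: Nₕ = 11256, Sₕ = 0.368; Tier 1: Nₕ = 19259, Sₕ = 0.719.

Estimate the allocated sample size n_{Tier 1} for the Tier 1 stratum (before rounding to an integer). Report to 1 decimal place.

Neyman allocation: nₕ = n·NₕSₕ / Σⱼ NⱼSⱼ.
Σ NⱼSⱼ = 11256·0.368 + 19259·0.719 = 17989.429.
n_{Tier 1} = 1088·19259·0.719 / 17989.429 = 837.5.

837.5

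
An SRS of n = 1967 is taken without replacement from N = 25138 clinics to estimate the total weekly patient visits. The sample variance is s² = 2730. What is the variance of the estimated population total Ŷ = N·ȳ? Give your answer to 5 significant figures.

Var(Ŷ) = N²·Var(ȳ) = N²·(1 − n/N)·s²/n.
f = 1967/25138 = 0.07824807; Var(ȳ) = 0.92175193·2730/1967 = 1.2792998.
Var(Ŷ) = 25138² · 1.2792998 = 8.0841391 × 10^8.

8.0841 × 10^8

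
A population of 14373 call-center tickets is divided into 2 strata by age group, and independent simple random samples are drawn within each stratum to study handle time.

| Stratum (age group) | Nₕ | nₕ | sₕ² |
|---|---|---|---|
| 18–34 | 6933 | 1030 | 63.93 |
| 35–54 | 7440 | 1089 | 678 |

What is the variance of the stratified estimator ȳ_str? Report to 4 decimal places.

0.1547

Var(ȳ_str) = Σₕ Wₕ²(1 − fₕ)sₕ²/nₕ with Wₕ = Nₕ/N, N = 14373.
18–34: Wₕ = 0.48236276; term = 0.48236276²·(1 − 0.14856483)·63.93/1030 = 0.012296078.
35–54: Wₕ = 0.51763724; term = 0.51763724²·(1 − 0.14637097)·678/1089 = 0.14240394.
Sum = 0.15470002.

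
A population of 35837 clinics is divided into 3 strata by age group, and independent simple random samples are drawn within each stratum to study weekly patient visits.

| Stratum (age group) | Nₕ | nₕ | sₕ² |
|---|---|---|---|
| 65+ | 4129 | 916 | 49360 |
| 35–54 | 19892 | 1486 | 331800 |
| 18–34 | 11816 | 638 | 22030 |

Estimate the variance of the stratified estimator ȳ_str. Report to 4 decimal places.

Var(ȳ_str) = Σₕ Wₕ²(1 − fₕ)sₕ²/nₕ with Wₕ = Nₕ/N, N = 35837.
65+: Wₕ = 0.11521612; term = 0.11521612²·(1 − 0.22184548)·49360/916 = 0.5566369.
35–54: Wₕ = 0.55506878; term = 0.55506878²·(1 − 0.07470340)·331800/1486 = 63.654945.
18–34: Wₕ = 0.32971510; term = 0.32971510²·(1 − 0.05399458)·22030/638 = 3.5511181.
Sum = 67.7627.

67.7627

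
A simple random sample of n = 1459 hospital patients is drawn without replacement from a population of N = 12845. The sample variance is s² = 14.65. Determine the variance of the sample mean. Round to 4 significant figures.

Under SRS without replacement, Var(ȳ) = (1 − f)·s²/n with f = n/N = 1459/12845 = 0.11358505.
Var(ȳ) = (1 − 0.11358505)·14.65/1459 = 0.88641495·0.010041124 = 0.0089006025.

0.008901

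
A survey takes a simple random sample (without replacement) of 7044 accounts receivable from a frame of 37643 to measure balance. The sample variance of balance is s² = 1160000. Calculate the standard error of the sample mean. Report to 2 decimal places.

Under SRS without replacement, Var(ȳ) = (1 − f)·s²/n with f = n/N = 7044/37643 = 0.18712642.
Var(ȳ) = (1 − 0.18712642)·1160000/7044 = 0.81287358·164.67916 = 133.86334.
SE(ȳ) = √(133.86334) = 11.57.

11.57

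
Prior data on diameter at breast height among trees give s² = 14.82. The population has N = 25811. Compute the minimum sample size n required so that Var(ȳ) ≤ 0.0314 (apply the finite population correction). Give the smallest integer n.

464

Without fpc, n₀ = s²/D = 14.82/0.0314 = 471.9745.
With fpc, (1 − n/N)·s²/n ≤ D requires n ≥ n₀/(1 + n₀/N) = 471.9745/(1 + 471.9745/25811) = 463.4991.
Rounding up, n = 464.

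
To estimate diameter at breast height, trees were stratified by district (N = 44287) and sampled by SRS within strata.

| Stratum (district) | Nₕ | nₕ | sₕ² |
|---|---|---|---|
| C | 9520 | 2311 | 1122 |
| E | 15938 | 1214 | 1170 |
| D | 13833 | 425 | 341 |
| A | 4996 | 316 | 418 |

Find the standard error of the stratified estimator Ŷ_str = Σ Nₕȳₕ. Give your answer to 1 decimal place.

Var(Ŷ_str) = Σₕ Nₕ²(1 − fₕ)sₕ²/nₕ.
C: 9520²·(1 − 2311/9520)·1122/2311 = 3.3319992 × 10^7.
E: 15938²·(1 − 1214/15938)·1170/1214 = 2.2616573 × 10^8.
D: 13833²·(1 − 425/13833)·341/425 = 1.488147 × 10^8.
A: 4996²·(1 − 316/4996)·418/316 = 3.0928402 × 10^7.
Sum = 4.3922882 × 10^8.
SE = √(4.3922882 × 10^8) = 20957.8.

20957.8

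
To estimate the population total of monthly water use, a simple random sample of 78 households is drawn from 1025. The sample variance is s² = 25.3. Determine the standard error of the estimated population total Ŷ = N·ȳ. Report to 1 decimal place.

561.1

Var(Ŷ) = N²·Var(ȳ) = N²·(1 − n/N)·s²/n.
f = 78/1025 = 0.07609756; Var(ȳ) = 0.92390244·25.3/78 = 0.29967605.
Var(Ŷ) = 1025² · 0.29967605 = 314847.15.
SE(Ŷ) = √(314847.15) = 561.1.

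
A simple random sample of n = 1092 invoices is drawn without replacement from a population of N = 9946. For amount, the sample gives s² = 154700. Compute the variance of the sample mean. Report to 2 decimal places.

126.11

Under SRS without replacement, Var(ȳ) = (1 − f)·s²/n with f = n/N = 1092/9946 = 0.10979288.
Var(ȳ) = (1 − 0.10979288)·154700/1092 = 0.89020712·141.66667 = 126.11268.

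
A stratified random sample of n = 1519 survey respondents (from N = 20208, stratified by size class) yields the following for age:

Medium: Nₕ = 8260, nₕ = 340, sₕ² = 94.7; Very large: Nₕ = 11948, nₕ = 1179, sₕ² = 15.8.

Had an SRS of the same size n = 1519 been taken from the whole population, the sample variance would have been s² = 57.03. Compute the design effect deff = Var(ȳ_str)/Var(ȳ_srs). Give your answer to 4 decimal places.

Var(ȳ_str) = Σ Wₕ²(1−fₕ)sₕ²/nₕ with Wₕ = Nₕ/20208:
  Medium: (8260/20208)²·(1−340/8260)·94.7/340 = 0.044620006
  Very large: (11948/20208)²·(1−1179/11948)·15.8/1179 = 0.0042224762
  → Var(ȳ_str) = 0.048842482.
Var(ȳ_srs) = (1 − 1519/20208)·57.03/1519 = 0.034722287.
deff = 0.048842482 / 0.034722287 = 1.4067.

1.4067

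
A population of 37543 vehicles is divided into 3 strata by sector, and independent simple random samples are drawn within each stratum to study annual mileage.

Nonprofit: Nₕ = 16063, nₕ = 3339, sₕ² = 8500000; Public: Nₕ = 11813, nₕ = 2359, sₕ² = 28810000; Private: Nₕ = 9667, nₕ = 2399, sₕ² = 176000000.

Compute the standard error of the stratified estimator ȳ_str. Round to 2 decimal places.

Var(ȳ_str) = Σₕ Wₕ²(1 − fₕ)sₕ²/nₕ with Wₕ = Nₕ/N, N = 37543.
Nonprofit: Wₕ = 0.42785606; term = 0.42785606²·(1 − 0.20786902)·8500000/3339 = 369.14321.
Public: Wₕ = 0.31465253; term = 0.31465253²·(1 − 0.19969525)·28810000/2359 = 967.68314.
Private: Wₕ = 0.25749141; term = 0.25749141²·(1 − 0.24816386)·176000000/2399 = 3657.0518.
Sum = 4993.8782.
SE = √(4993.8782) = 70.67.

70.67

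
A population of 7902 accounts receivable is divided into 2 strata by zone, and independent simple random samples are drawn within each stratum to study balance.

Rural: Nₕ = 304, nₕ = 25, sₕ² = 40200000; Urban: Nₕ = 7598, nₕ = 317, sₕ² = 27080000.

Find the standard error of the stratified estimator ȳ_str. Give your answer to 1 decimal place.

279.0

Var(ȳ_str) = Σₕ Wₕ²(1 − fₕ)sₕ²/nₕ with Wₕ = Nₕ/N, N = 7902.
Rural: Wₕ = 0.03847127; term = 0.03847127²·(1 − 0.08223684)·40200000/25 = 2184.1868.
Urban: Wₕ = 0.96152873; term = 0.96152873²·(1 − 0.04172151)·27080000/317 = 75684.277.
Sum = 77868.464.
SE = √(77868.464) = 279.0.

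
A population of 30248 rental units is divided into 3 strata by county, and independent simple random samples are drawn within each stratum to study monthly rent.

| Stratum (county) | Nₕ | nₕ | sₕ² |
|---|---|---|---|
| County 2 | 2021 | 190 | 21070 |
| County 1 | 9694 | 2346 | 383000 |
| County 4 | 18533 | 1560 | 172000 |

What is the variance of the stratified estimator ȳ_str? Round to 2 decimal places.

Var(ȳ_str) = Σₕ Wₕ²(1 − fₕ)sₕ²/nₕ with Wₕ = Nₕ/N, N = 30248.
County 2: Wₕ = 0.06681433; term = 0.06681433²·(1 − 0.09401286)·21070/190 = 0.44851014.
County 1: Wₕ = 0.32048400; term = 0.32048400²·(1 − 0.24200536)·383000/2346 = 12.710119.
County 4: Wₕ = 0.61270167; term = 0.61270167²·(1 − 0.08417418)·172000/1560 = 37.906602.
Sum = 51.065231.

51.07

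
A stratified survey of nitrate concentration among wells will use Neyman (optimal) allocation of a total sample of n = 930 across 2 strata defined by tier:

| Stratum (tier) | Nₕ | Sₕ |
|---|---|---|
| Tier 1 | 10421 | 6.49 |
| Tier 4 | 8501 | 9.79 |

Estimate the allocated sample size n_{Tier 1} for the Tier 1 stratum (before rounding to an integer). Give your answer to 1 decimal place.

416.9

Neyman allocation: nₕ = n·NₕSₕ / Σⱼ NⱼSⱼ.
Σ NⱼSⱼ = 10421·6.49 + 8501·9.79 = 150857.08.
n_{Tier 1} = 930·10421·6.49 / 150857.08 = 416.9.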